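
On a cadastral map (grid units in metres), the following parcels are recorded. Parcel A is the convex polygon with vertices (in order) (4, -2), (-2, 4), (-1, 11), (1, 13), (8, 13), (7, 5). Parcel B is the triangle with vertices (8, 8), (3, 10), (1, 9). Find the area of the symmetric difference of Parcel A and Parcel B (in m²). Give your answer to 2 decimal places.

|Parcel A| = 103, |Parcel B| = 4.5, |Parcel A∩Parcel B| = 4.453.
|Parcel A △ Parcel B| = |Parcel A| + |Parcel B| − 2·|Parcel A∩Parcel B| = 103 + 4.5 − 8.906 = 98.59.

98.59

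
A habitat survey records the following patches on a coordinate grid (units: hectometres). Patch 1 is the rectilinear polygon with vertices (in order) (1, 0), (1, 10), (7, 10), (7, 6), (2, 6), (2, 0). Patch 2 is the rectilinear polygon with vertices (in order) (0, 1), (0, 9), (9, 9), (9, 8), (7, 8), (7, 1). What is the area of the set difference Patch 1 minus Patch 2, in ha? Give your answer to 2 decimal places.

|Patch 1| = 30, |Patch 1∩Patch 2| = 23.
|Patch 1 ∖ Patch 2| = |Patch 1| − |Patch 1∩Patch 2| = 30 − 23 = 7.00.

7.00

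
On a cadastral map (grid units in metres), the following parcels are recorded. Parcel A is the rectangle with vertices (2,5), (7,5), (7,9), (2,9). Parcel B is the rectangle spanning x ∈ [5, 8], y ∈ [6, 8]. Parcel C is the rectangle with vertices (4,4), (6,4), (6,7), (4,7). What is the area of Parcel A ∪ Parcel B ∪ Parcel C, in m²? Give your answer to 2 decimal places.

By inclusion–exclusion:
Individual areas: |Parcel A| = 20, |Parcel B| = 6, |Parcel C| = 6.
|Parcel A∩Parcel B|: x∈[5,7], y∈[6,8] → 2·2 = 4.
|Parcel A∩Parcel C|: x∈[4,6], y∈[5,7] → 2·2 = 4.
|Parcel B∩Parcel C|: x∈[5,6], y∈[6,7] → 1·1 = 1.
|Parcel A∩Parcel B∩Parcel C| = 1.
|Parcel A ∪ Parcel B ∪ Parcel C| = 32 − 9 + 1 = 24.00.

24.00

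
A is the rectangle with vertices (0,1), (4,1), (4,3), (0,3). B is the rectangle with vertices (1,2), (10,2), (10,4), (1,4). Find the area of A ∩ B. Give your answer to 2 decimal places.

|A∩B|: x∈[1,4], y∈[2,3] → 3·1 = 3.

3.00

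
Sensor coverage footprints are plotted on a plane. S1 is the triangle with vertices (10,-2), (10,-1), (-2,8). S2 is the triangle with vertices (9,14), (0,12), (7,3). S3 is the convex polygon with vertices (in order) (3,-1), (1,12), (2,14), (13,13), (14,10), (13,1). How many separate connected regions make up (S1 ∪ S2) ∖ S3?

4

(S1 ∪ S2) ∖ S3 splits into 4 disjoint pieces (area 0.7062, area 1.7555, area 0.9264, area 0.6104).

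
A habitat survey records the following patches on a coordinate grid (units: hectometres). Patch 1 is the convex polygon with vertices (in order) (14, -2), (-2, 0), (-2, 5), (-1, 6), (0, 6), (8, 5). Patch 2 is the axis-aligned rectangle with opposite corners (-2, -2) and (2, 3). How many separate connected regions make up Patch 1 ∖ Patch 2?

Patch 1 ∖ Patch 2 is a single connected region.

1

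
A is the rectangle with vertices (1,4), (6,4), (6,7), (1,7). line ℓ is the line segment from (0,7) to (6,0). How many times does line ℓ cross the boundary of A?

2

The segment meets the boundary at (2.571,4), (1,5.833).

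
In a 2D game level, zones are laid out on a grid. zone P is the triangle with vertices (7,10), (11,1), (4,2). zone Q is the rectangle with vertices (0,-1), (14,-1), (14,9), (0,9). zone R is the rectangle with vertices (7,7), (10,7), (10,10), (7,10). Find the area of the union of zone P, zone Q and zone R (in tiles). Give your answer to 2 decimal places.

By inclusion–exclusion:
Individual areas: |zone P| = 29.5, |zone Q| = 140, |zone R| = 9.
|zone P∩zone Q| = 29.0903.
|zone P∩zone R| = 2.
|zone Q∩zone R|: x∈[7,10], y∈[7,9] → 3·2 = 6.
|zone P∩zone Q∩zone R| = 1.7778.
|zone P ∪ zone Q ∪ zone R| = 178.5 − 37.0903 + 1.7778 = 143.19.

143.19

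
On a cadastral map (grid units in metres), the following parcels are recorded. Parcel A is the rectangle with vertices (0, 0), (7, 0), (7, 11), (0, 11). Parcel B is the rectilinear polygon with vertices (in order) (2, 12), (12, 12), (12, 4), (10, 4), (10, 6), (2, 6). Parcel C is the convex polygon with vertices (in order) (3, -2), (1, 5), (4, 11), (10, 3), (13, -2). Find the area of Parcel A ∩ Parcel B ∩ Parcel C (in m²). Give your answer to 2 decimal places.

The intersection is the polygon with vertices (7,6), (2,6), (2,7), (4,11), (7,7).
By the shoelace formula its area is 15.00.

15.00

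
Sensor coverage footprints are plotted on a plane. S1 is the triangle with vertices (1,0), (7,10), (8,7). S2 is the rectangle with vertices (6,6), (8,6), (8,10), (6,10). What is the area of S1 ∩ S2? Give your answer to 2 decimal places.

The intersection is the polygon with vertices (7,10), (8,7), (7,6), (6,6), (6,8.333).
By the shoelace formula its area is 5.17.

5.17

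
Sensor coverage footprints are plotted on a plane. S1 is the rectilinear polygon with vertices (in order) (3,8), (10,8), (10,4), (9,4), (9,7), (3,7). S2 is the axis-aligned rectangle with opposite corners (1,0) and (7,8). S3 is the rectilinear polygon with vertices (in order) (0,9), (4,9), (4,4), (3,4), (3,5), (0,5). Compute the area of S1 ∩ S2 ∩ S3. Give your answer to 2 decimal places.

The intersection is the polygon with vertices (3,7), (3,8), (4,8), (4,7).
By the shoelace formula its area is 1.00.

1.00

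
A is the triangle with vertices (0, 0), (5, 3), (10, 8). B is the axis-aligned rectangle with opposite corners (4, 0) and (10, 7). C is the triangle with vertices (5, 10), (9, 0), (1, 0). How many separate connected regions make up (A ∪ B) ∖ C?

(A ∪ B) ∖ C splits into 2 disjoint pieces (area 0.1935, area 16.925).

2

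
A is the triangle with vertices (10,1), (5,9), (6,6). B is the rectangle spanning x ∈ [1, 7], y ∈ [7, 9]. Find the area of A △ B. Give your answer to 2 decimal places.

|A| = 3.5, |B| = 12, |A∩B| = 0.5833.
|A △ B| = |A| + |B| − 2·|A∩B| = 3.5 + 12 − 1.1667 = 14.33.

14.33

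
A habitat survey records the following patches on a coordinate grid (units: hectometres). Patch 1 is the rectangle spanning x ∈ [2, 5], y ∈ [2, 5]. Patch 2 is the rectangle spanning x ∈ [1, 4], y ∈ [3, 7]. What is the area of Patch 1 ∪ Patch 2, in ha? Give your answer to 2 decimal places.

17.00

By inclusion–exclusion:
Individual areas: |Patch 1| = 9, |Patch 2| = 12.
|Patch 1∩Patch 2|: x∈[2,4], y∈[3,5] → 2·2 = 4.
|Patch 1 ∪ Patch 2| = 21 − 4 = 17.00.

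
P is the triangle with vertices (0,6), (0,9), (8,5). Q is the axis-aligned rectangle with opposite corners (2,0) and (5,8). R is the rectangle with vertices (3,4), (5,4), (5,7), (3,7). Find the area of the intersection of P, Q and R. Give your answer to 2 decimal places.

2.75

The intersection is the polygon with vertices (5,5.375), (3,5.625), (3,7), (4,7), (5,6.5).
By the shoelace formula its area is 2.75.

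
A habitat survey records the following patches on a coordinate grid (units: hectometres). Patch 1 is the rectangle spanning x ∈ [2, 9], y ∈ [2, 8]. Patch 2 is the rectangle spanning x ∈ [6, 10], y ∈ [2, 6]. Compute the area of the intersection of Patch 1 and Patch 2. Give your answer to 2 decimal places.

12.00

|Patch 1∩Patch 2|: x∈[6,9], y∈[2,6] → 3·4 = 12.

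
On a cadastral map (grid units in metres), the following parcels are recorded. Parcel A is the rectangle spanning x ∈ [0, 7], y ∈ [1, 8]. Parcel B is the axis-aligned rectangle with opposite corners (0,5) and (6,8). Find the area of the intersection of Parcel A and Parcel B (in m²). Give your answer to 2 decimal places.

|Parcel A∩Parcel B|: x∈[0,6], y∈[5,8] → 6·3 = 18.

18.00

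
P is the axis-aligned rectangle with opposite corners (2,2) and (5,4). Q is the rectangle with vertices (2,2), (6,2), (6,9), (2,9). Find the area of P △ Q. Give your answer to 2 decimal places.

|P∩Q|: x∈[2,5], y∈[2,4] → 3·2 = 6.
|P △ Q| = |P| + |Q| − 2·|P∩Q| = 6 + 28 − 12 = 22.00.

22.00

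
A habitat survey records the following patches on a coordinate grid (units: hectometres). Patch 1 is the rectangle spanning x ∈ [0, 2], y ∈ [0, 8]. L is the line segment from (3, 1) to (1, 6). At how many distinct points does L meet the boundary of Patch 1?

1

The segment meets the boundary at (2,3.5).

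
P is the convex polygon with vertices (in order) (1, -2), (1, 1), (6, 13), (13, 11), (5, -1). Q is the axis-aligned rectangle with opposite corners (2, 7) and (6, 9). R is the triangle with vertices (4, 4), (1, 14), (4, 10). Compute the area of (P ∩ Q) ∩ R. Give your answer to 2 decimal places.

0.30

The region (P ∩ Q) ∩ R is the polygon with vertices (3.5,7), (4,8.2), (4,7).
By the shoelace formula its area is 0.30.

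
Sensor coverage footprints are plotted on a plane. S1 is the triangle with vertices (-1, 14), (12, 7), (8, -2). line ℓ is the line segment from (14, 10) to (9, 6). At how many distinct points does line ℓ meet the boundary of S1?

1

The segment meets the boundary at (10.954,7.563).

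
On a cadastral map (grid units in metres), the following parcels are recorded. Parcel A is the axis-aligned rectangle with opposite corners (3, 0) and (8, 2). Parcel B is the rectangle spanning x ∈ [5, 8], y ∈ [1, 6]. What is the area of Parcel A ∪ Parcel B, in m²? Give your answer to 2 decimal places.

By inclusion–exclusion:
Individual areas: |Parcel A| = 10, |Parcel B| = 15.
|Parcel A∩Parcel B|: x∈[5,8], y∈[1,2] → 3·1 = 3.
|Parcel A ∪ Parcel B| = 25 − 3 = 22.00.

22.00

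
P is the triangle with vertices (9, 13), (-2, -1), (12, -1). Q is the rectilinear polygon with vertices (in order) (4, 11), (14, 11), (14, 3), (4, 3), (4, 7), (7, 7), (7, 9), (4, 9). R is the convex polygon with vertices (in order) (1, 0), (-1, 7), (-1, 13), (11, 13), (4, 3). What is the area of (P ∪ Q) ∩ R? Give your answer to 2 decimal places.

32.77

|P ∪ Q| = 133.0519.
|(P ∪ Q) ∩ R| = 32.77.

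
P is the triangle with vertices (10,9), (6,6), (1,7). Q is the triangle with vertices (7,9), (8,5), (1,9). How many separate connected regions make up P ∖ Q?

2

P ∖ Q splits into 2 disjoint pieces (area 1.8947, area 2.8449).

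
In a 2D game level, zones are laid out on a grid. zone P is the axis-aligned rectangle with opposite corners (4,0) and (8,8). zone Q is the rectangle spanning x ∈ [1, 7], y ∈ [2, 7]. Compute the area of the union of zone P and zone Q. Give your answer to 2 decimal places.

47.00

By inclusion–exclusion:
Individual areas: |zone P| = 32, |zone Q| = 30.
|zone P∩zone Q|: x∈[4,7], y∈[2,7] → 3·5 = 15.
|zone P ∪ zone Q| = 62 − 15 = 47.00.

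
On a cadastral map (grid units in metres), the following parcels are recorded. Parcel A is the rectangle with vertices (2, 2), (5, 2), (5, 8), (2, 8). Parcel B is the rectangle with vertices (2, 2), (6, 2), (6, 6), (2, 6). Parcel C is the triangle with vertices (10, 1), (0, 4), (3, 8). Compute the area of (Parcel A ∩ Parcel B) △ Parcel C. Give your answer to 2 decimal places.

|Parcel A ∩ Parcel B| = 12.
|(Parcel A ∩ Parcel B) ∩ Parcel C| = 9.15.
|(Parcel A ∩ Parcel B) △ Parcel C| = 12 + 24.5 − 18.3 = 18.20.

18.20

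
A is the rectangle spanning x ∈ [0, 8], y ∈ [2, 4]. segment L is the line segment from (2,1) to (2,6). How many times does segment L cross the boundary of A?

The segment meets the boundary at (2,4), (2,2).

2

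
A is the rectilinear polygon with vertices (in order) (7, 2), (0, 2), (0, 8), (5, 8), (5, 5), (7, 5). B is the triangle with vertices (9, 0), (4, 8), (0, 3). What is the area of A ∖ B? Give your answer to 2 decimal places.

13.31

|A| = 36, |A∩B| = 22.6875.
|A ∖ B| = |A| − |A∩B| = 36 − 22.6875 = 13.31.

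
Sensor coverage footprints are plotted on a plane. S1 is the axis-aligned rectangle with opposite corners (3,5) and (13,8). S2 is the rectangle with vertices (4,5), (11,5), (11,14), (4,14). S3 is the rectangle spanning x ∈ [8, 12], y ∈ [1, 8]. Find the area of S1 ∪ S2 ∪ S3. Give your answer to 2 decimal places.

By inclusion–exclusion:
Individual areas: |S1| = 30, |S2| = 63, |S3| = 28.
|S1∩S2|: x∈[4,11], y∈[5,8] → 7·3 = 21.
|S1∩S3|: x∈[8,12], y∈[5,8] → 4·3 = 12.
|S2∩S3|: x∈[8,11], y∈[5,8] → 3·3 = 9.
|S1∩S2∩S3| = 9.
|S1 ∪ S2 ∪ S3| = 121 − 42 + 9 = 88.00.

88.00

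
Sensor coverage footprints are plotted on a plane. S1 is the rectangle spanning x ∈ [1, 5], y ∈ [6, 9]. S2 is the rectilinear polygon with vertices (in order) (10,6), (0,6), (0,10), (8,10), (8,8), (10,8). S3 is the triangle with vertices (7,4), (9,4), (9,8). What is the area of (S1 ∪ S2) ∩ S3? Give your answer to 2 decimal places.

The region (S1 ∪ S2) ∩ S3 is the polygon with vertices (8,6), (9,8), (9,6).
By the shoelace formula its area is 1.00.

1.00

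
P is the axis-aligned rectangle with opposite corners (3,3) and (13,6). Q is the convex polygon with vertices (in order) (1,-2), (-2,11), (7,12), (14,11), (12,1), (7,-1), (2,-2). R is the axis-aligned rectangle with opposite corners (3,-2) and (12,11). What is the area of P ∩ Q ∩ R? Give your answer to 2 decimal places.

27.00

The intersection is the polygon with vertices (3,6), (12,6), (12,3), (3,3).
By the shoelace formula its area is 27.00.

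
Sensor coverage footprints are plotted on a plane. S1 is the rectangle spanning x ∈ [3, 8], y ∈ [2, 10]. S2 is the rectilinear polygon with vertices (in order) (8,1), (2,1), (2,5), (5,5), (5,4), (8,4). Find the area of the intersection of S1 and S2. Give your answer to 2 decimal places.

12.00

The intersection is the polygon with vertices (8,2), (3,2), (3,5), (5,5), (5,4), (8,4).
By the shoelace formula its area is 12.00.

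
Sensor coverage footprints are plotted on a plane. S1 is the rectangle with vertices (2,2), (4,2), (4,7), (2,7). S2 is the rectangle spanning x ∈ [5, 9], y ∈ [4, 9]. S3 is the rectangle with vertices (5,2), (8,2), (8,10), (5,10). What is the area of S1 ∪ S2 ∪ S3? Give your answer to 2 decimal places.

By inclusion–exclusion:
Individual areas: |S1| = 10, |S2| = 20, |S3| = 24.
|S1∩S2| = 0 (no overlap).
|S1∩S3| = 0 (no overlap).
|S2∩S3|: x∈[5,8], y∈[4,9] → 3·5 = 15.
|S1∩S2∩S3| = 0.
|S1 ∪ S2 ∪ S3| = 54 − 15 + 0 = 39.00.

39.00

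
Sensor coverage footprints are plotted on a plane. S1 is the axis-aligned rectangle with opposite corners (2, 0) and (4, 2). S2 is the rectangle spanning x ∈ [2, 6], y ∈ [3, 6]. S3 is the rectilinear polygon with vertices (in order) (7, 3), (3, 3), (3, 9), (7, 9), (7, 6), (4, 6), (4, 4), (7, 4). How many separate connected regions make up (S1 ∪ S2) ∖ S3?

(S1 ∪ S2) ∖ S3 splits into 3 disjoint pieces (area 4, area 4, area 3).

3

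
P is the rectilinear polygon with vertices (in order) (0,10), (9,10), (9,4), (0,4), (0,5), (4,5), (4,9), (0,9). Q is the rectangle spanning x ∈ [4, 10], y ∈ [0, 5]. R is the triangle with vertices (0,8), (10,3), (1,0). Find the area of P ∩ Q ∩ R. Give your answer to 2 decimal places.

The intersection is the polygon with vertices (4,4), (4,5), (6,5), (8,4).
By the shoelace formula its area is 3.00.

3.00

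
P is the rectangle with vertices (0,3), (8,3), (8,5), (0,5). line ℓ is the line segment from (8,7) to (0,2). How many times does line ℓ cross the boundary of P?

2

The segment meets the boundary at (1.6,3), (4.8,5).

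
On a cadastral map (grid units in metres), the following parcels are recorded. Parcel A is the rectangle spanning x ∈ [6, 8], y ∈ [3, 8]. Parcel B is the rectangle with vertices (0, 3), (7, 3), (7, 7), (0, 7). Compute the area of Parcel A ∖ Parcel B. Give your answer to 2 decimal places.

6.00

|Parcel A∩Parcel B|: x∈[6,7], y∈[3,7] → 1·4 = 4.
|Parcel A| = 10.
|Parcel A ∖ Parcel B| = |Parcel A| − |Parcel A∩Parcel B| = 10 − 4 = 6.00.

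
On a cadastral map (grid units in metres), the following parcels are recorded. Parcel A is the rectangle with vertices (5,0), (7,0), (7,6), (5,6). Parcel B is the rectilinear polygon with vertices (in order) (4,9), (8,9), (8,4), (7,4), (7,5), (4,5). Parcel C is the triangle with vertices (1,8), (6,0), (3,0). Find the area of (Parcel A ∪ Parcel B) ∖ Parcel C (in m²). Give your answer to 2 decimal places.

|Parcel A ∪ Parcel B| = 27.
|(Parcel A ∪ Parcel B) ∩ Parcel C| = 0.8.
|(Parcel A ∪ Parcel B) ∖ Parcel C| = 27 − 0.8 = 26.20.

26.20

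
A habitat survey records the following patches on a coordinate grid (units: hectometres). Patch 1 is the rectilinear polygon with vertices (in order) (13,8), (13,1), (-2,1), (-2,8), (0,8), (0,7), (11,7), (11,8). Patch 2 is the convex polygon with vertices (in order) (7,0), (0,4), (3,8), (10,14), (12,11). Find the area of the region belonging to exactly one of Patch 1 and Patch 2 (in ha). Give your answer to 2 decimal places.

89.18

|Patch 1| = 94, |Patch 2| = 78.5, |Patch 1∩Patch 2| = 41.6591.
|Patch 1 △ Patch 2| = |Patch 1| + |Patch 2| − 2·|Patch 1∩Patch 2| = 94 + 78.5 − 83.3182 = 89.18.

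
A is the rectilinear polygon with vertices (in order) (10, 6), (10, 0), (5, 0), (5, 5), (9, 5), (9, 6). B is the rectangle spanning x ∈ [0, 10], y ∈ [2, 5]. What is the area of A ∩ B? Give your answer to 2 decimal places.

15.00

The intersection is the polygon with vertices (10,2), (5,2), (5,5), (9,5), (10,5).
By the shoelace formula its area is 15.00.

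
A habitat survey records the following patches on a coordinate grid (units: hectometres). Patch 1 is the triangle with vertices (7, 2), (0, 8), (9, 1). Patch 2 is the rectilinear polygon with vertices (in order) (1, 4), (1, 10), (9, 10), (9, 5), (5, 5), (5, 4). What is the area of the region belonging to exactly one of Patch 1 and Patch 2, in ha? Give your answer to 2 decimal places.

44.69

|Patch 1| = 2.5, |Patch 2| = 44, |Patch 1∩Patch 2| = 0.9048.
|Patch 1 △ Patch 2| = |Patch 1| + |Patch 2| − 2·|Patch 1∩Patch 2| = 2.5 + 44 − 1.8095 = 44.69.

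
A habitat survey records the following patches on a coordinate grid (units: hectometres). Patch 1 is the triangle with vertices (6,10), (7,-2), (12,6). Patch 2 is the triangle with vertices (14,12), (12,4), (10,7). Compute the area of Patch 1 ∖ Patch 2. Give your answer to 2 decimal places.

32.34

|Patch 1| = 34, |Patch 1∩Patch 2| = 1.6592.
|Patch 1 ∖ Patch 2| = |Patch 1| − |Patch 1∩Patch 2| = 34 − 1.6592 = 32.34.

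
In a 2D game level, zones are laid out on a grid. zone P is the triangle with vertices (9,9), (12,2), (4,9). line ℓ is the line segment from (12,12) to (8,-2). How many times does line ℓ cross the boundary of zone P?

2

The segment meets the boundary at (9.714,4), (10.286,6).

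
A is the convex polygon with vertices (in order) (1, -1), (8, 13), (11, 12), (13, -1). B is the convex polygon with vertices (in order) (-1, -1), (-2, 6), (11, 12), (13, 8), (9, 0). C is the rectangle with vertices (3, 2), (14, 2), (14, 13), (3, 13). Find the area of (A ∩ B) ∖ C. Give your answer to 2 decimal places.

|A ∩ B| = 77.0502.
|(A ∩ B) ∩ C| = 58.8397.
|(A ∩ B) ∖ C| = 77.0502 − 58.8397 = 18.21.

18.21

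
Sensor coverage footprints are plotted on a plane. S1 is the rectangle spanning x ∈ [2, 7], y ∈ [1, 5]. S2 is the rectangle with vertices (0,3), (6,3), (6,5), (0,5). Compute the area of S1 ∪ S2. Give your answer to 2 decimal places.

By inclusion–exclusion:
Individual areas: |S1| = 20, |S2| = 12.
|S1∩S2|: x∈[2,6], y∈[3,5] → 4·2 = 8.
|S1 ∪ S2| = 32 − 8 = 24.00.

24.00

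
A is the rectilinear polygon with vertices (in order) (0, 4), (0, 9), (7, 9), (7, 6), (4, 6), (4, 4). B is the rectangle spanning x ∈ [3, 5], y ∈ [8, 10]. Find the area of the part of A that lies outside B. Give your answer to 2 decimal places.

|A| = 29, |A∩B| = 2.
|A ∖ B| = |A| − |A∩B| = 29 − 2 = 27.00.

27.00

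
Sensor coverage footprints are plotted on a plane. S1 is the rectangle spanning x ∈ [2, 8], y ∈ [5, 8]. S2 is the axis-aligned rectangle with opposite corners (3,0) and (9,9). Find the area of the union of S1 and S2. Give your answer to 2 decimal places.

57.00

By inclusion–exclusion:
Individual areas: |S1| = 18, |S2| = 54.
|S1∩S2|: x∈[3,8], y∈[5,8] → 5·3 = 15.
|S1 ∪ S2| = 72 − 15 = 57.00.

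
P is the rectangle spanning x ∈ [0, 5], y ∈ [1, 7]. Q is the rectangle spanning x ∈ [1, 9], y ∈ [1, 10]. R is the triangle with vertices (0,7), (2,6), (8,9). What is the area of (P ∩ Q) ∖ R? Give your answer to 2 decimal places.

22.25

|P ∩ Q| = 24.
|(P ∩ Q) ∩ R| = 1.75.
|(P ∩ Q) ∖ R| = 24 − 1.75 = 22.25.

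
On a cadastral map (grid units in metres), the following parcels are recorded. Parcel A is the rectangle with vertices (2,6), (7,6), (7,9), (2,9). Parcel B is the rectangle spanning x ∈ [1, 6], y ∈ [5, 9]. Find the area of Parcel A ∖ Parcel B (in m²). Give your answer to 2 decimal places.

3.00

|Parcel A∩Parcel B|: x∈[2,6], y∈[6,9] → 4·3 = 12.
|Parcel A| = 15.
|Parcel A ∖ Parcel B| = |Parcel A| − |Parcel A∩Parcel B| = 15 − 12 = 3.00.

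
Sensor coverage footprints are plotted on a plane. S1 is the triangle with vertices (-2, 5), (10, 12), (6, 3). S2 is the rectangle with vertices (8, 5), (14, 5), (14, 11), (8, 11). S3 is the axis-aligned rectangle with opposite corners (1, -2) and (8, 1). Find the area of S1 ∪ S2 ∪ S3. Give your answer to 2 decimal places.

94.30

By inclusion–exclusion:
Individual areas: |S1| = 40, |S2| = 36, |S3| = 21.
|S1∩S2| = 2.6984.
|S1∩S3| = 0.
|S2∩S3| = 0 (no overlap).
|S1∩S2∩S3| = 0.
|S1 ∪ S2 ∪ S3| = 97 − 2.6984 + 0 = 94.30.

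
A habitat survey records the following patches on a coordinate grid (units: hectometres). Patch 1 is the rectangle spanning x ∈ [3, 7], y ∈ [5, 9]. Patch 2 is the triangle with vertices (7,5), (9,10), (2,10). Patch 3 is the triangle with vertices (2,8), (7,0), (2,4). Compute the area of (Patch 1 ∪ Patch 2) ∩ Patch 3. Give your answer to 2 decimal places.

0.61

The region (Patch 1 ∪ Patch 2) ∩ Patch 3 is the polygon with vertices (3,6.4), (3.875,5), (3,5).
By the shoelace formula its area is 0.61.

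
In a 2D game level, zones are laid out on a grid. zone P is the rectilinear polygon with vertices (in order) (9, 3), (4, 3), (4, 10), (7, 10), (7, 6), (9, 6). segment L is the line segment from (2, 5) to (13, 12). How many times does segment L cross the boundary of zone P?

The segment meets the boundary at (7,8.182), (4,6.273).

2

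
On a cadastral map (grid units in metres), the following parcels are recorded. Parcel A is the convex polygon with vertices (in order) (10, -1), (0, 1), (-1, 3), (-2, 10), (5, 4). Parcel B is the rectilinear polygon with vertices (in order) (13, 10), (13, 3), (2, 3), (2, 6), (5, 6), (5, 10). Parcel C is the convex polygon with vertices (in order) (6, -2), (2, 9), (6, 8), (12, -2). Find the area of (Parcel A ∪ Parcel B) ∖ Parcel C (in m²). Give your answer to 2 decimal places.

|Parcel A ∪ Parcel B| = 105.8333.
|(Parcel A ∪ Parcel B) ∩ Parcel C| = 27.0261.
|(Parcel A ∪ Parcel B) ∖ Parcel C| = 105.8333 − 27.0261 = 78.81.

78.81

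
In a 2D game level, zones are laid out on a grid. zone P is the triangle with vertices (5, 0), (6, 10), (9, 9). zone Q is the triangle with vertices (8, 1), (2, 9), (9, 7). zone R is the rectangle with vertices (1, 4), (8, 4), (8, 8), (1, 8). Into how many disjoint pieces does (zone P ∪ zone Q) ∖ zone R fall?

(zone P ∪ zone Q) ∖ zone R splits into 2 disjoint pieces (area 1.375, area 13.5996).

2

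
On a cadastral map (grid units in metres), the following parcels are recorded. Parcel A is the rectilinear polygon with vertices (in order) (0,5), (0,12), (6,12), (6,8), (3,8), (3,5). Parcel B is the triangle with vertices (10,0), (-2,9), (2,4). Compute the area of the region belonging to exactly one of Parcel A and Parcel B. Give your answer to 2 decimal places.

38.55

|Parcel A| = 33, |Parcel B| = 12, |Parcel A∩Parcel B| = 3.225.
|Parcel A △ Parcel B| = |Parcel A| + |Parcel B| − 2·|Parcel A∩Parcel B| = 33 + 12 − 6.45 = 38.55.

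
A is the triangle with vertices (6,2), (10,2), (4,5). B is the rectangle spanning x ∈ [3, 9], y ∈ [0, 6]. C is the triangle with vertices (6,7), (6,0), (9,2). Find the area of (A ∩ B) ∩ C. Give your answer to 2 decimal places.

3.64

The region (A ∩ B) ∩ C is the polygon with vertices (8.571,2.714), (9,2), (6,2), (6,4).
By the shoelace formula its area is 3.64.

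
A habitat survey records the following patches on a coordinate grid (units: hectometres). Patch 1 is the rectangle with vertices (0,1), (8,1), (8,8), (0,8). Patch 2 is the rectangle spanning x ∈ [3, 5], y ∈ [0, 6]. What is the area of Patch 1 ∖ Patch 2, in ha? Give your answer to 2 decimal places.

46.00

|Patch 1∩Patch 2|: x∈[3,5], y∈[1,6] → 2·5 = 10.
|Patch 1| = 56.
|Patch 1 ∖ Patch 2| = |Patch 1| − |Patch 1∩Patch 2| = 56 − 10 = 46.00.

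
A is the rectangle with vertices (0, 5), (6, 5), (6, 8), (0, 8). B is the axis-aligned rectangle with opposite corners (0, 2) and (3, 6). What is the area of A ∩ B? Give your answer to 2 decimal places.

|A∩B|: x∈[0,3], y∈[5,6] → 3·1 = 3.

3.00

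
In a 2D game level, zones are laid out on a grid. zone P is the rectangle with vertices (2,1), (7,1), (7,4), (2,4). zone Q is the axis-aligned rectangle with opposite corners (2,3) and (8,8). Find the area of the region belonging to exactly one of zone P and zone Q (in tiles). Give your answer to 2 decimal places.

|zone P∩zone Q|: x∈[2,7], y∈[3,4] → 5·1 = 5.
|zone P △ zone Q| = |zone P| + |zone Q| − 2·|zone P∩zone Q| = 15 + 30 − 10 = 35.00.

35.00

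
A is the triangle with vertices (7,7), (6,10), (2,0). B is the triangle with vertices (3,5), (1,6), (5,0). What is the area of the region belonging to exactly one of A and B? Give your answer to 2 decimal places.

|A| = 11, |B| = 4, |A∩B| = 0.6264.
|A △ B| = |A| + |B| − 2·|A∩B| = 11 + 4 − 1.2528 = 13.75.

13.75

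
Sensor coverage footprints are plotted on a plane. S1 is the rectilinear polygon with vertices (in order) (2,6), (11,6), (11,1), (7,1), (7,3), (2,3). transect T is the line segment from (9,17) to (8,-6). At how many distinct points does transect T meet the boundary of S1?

The segment meets the boundary at (8.522,6), (8.304,1).

2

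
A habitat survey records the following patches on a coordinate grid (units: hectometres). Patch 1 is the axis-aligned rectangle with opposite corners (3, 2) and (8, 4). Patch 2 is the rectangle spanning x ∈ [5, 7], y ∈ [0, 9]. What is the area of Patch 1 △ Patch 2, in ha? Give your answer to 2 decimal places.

|Patch 1∩Patch 2|: x∈[5,7], y∈[2,4] → 2·2 = 4.
|Patch 1 △ Patch 2| = |Patch 1| + |Patch 2| − 2·|Patch 1∩Patch 2| = 10 + 18 − 8 = 20.00.

20.00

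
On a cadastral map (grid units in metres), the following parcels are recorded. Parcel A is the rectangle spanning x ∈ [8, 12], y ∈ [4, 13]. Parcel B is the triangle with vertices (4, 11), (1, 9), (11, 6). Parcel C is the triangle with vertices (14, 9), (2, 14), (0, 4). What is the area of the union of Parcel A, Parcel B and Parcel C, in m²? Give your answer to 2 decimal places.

88.62

By inclusion–exclusion:
Individual areas: |Parcel A| = 36, |Parcel B| = 14.5, |Parcel C| = 65.
|Parcel A∩Parcel B| = 1.8643.
|Parcel A∩Parcel C| = 12.381.
|Parcel B∩Parcel C| = 13.4057.
|Parcel A∩Parcel B∩Parcel C| = 0.77.
|Parcel A ∪ Parcel B ∪ Parcel C| = 115.5 − 27.651 + 0.77 = 88.62.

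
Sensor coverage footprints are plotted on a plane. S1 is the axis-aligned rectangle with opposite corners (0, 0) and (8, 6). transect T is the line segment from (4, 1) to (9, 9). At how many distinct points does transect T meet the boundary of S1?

1

The segment meets the boundary at (7.125,6).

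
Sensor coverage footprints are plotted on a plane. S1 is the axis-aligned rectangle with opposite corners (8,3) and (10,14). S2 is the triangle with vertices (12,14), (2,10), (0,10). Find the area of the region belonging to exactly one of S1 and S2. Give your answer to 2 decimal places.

25.20

|S1| = 22, |S2| = 4, |S1∩S2| = 0.4.
|S1 △ S2| = |S1| + |S2| − 2·|S1∩S2| = 22 + 4 − 0.8 = 25.20.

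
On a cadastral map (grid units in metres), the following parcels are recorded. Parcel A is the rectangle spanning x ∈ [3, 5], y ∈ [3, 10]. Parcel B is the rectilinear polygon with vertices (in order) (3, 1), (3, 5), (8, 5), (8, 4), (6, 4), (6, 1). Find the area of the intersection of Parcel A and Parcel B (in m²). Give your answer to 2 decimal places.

The intersection is the polygon with vertices (5,3), (3,3), (3,5), (5,5).
By the shoelace formula its area is 4.00.

4.00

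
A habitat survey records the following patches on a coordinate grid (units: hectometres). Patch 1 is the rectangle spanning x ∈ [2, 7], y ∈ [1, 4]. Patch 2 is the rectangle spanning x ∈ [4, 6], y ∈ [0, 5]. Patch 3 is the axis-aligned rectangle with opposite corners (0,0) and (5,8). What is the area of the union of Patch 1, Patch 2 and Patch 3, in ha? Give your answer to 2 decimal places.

48.00

By inclusion–exclusion:
Individual areas: |Patch 1| = 15, |Patch 2| = 10, |Patch 3| = 40.
|Patch 1∩Patch 2|: x∈[4,6], y∈[1,4] → 2·3 = 6.
|Patch 1∩Patch 3|: x∈[2,5], y∈[1,4] → 3·3 = 9.
|Patch 2∩Patch 3|: x∈[4,5], y∈[0,5] → 1·5 = 5.
|Patch 1∩Patch 2∩Patch 3| = 3.
|Patch 1 ∪ Patch 2 ∪ Patch 3| = 65 − 20 + 3 = 48.00.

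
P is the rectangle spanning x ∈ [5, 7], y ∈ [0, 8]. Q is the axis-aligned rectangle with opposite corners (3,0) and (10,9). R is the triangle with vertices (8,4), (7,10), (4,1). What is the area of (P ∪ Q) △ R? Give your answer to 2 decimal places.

50.00

|P ∪ Q| = 63.
|(P ∪ Q) ∩ R| = 13.25.
|(P ∪ Q) △ R| = 63 + 13.5 − 26.5 = 50.00.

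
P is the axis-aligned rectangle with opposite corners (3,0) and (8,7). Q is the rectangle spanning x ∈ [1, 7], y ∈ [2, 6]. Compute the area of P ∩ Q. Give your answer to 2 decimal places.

|P∩Q|: x∈[3,7], y∈[2,6] → 4·4 = 16.

16.00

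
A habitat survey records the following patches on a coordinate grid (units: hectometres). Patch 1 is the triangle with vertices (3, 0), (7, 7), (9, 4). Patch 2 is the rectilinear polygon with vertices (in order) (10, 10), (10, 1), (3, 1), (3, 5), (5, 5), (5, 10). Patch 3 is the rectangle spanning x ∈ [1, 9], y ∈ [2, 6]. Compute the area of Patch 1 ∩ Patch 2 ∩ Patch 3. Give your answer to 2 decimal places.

10.52

The intersection is the polygon with vertices (9,4), (6,2), (4.143,2), (6.429,6), (7.667,6).
By the shoelace formula its area is 10.52.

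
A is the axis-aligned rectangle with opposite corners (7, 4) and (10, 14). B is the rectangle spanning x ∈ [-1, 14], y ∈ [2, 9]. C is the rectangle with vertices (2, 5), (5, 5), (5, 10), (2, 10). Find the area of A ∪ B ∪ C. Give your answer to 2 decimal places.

123.00

By inclusion–exclusion:
Individual areas: |A| = 30, |B| = 105, |C| = 15.
|A∩B|: x∈[7,10], y∈[4,9] → 3·5 = 15.
|A∩C| = 0 (no overlap).
|B∩C|: x∈[2,5], y∈[5,9] → 3·4 = 12.
|A∩B∩C| = 0.
|A ∪ B ∪ C| = 150 − 27 + 0 = 123.00.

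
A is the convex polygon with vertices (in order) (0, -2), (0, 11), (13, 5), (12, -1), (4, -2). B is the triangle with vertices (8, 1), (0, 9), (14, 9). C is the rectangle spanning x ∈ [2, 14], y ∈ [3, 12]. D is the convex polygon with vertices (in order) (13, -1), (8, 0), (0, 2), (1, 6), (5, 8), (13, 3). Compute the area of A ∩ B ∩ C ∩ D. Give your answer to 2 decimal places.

22.23

The intersection is the polygon with vertices (6,3), (2.333,6.667), (5,8), (10.617,4.489), (9.5,3).
By the shoelace formula its area is 22.23.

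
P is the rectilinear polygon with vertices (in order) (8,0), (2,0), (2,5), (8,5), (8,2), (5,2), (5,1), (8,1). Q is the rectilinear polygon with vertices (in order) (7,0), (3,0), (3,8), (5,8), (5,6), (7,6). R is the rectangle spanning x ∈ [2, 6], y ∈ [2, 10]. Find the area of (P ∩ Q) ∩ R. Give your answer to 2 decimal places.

The region (P ∩ Q) ∩ R is the polygon with vertices (3,5), (6,5), (6,2), (5,2), (3,2).
By the shoelace formula its area is 9.00.

9.00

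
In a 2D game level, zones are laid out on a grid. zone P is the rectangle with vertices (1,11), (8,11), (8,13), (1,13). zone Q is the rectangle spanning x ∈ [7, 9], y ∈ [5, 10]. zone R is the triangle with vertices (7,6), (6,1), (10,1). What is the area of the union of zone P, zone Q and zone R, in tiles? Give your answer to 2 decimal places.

33.70

By inclusion–exclusion:
Individual areas: |zone P| = 14, |zone Q| = 10, |zone R| = 10.
|zone P∩zone Q| = 0 (no overlap).
|zone P∩zone R| = 0.
|zone Q∩zone R| = 0.3.
|zone P∩zone Q∩zone R| = 0.
|zone P ∪ zone Q ∪ zone R| = 34 − 0.3 + 0 = 33.70.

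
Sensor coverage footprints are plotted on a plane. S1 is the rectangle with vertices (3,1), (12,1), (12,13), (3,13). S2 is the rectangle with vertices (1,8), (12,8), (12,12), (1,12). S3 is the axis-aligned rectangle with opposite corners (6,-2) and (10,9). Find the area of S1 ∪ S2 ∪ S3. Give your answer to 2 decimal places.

128.00

By inclusion–exclusion:
Individual areas: |S1| = 108, |S2| = 44, |S3| = 44.
|S1∩S2|: x∈[3,12], y∈[8,12] → 9·4 = 36.
|S1∩S3|: x∈[6,10], y∈[1,9] → 4·8 = 32.
|S2∩S3|: x∈[6,10], y∈[8,9] → 4·1 = 4.
|S1∩S2∩S3| = 4.
|S1 ∪ S2 ∪ S3| = 196 − 72 + 4 = 128.00.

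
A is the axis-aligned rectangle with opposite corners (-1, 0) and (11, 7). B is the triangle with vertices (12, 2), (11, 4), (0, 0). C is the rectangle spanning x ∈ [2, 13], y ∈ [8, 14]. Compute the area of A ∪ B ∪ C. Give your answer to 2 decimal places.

By inclusion–exclusion:
Individual areas: |A| = 84, |B| = 13, |C| = 66.
|A∩B| = 11.9167.
|A∩C| = 0 (no overlap).
|B∩C| = 0.
|A∩B∩C| = 0.
|A ∪ B ∪ C| = 163 − 11.9167 + 0 = 151.08.

151.08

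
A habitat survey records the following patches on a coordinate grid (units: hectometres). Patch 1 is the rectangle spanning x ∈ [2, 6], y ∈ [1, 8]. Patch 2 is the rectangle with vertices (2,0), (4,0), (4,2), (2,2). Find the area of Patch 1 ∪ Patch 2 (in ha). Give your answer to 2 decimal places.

30.00

By inclusion–exclusion:
Individual areas: |Patch 1| = 28, |Patch 2| = 4.
|Patch 1∩Patch 2|: x∈[2,4], y∈[1,2] → 2·1 = 2.
|Patch 1 ∪ Patch 2| = 32 − 2 = 30.00.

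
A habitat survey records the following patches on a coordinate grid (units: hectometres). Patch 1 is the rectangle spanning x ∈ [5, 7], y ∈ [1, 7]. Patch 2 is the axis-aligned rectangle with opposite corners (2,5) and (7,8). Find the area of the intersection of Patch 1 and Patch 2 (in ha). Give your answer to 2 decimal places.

4.00

|Patch 1∩Patch 2|: x∈[5,7], y∈[5,7] → 2·2 = 4.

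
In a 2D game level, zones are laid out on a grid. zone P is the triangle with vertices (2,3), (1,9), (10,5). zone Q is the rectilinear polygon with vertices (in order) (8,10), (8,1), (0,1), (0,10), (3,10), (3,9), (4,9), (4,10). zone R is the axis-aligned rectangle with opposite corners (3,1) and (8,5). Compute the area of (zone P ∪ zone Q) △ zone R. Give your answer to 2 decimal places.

|zone P ∪ zone Q| = 72.3889.
|(zone P ∪ zone Q) ∩ zone R| = 20.
|(zone P ∪ zone Q) △ zone R| = 72.3889 + 20 − 40 = 52.39.

52.39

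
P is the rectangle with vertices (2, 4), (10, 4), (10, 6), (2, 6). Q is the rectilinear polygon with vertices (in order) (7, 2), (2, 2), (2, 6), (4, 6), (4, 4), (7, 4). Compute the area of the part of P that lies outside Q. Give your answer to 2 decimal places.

12.00

|P| = 16, |P∩Q| = 4.
|P ∖ Q| = |P| − |P∩Q| = 16 − 4 = 12.00.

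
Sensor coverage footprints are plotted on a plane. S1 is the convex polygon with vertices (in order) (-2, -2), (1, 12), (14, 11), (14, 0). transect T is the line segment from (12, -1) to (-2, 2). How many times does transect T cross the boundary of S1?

The segment meets the boundary at (-1.18,1.824), (9.789,-0.526).

2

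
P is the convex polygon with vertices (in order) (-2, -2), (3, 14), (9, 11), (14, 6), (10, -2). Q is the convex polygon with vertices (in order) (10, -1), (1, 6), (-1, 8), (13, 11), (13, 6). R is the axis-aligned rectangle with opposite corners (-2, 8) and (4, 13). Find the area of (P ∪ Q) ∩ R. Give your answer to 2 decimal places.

The region (P ∪ Q) ∩ R is the polygon with vertices (1.278,8.488), (2.688,13), (4,13), (4,8), (-1,8).
By the shoelace formula its area is 10.99.

10.99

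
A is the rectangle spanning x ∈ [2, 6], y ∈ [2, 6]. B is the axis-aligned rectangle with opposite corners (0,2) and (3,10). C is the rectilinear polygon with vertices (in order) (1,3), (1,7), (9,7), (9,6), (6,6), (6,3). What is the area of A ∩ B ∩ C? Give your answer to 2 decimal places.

The intersection is the polygon with vertices (3,6), (3,3), (2,3), (2,6).
By the shoelace formula its area is 3.00.

3.00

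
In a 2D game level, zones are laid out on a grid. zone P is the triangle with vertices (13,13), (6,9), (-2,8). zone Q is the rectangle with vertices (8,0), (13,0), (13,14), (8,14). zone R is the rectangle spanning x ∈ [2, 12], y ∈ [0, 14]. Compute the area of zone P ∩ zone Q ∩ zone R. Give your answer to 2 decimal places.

The intersection is the polygon with vertices (8,11.333), (12,12.667), (12,12.429), (8,10.143).
By the shoelace formula its area is 2.86.

2.86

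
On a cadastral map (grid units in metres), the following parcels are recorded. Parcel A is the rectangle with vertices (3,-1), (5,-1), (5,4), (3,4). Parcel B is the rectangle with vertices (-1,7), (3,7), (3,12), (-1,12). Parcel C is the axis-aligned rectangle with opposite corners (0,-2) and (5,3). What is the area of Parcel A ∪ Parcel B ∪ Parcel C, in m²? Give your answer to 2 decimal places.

By inclusion–exclusion:
Individual areas: |Parcel A| = 10, |Parcel B| = 20, |Parcel C| = 25.
|Parcel A∩Parcel B| = 0 (no overlap).
|Parcel A∩Parcel C|: x∈[3,5], y∈[-1,3] → 2·4 = 8.
|Parcel B∩Parcel C| = 0 (no overlap).
|Parcel A∩Parcel B∩Parcel C| = 0.
|Parcel A ∪ Parcel B ∪ Parcel C| = 55 − 8 + 0 = 47.00.

47.00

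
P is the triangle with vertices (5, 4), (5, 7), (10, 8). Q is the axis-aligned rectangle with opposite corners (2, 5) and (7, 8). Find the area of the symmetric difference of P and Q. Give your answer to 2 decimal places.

|P| = 7.5, |Q| = 15, |P∩Q| = 4.175.
|P △ Q| = |P| + |Q| − 2·|P∩Q| = 7.5 + 15 − 8.35 = 14.15.

14.15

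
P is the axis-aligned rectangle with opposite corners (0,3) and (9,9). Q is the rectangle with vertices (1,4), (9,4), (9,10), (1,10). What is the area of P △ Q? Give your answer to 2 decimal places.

|P∩Q|: x∈[1,9], y∈[4,9] → 8·5 = 40.
|P △ Q| = |P| + |Q| − 2·|P∩Q| = 54 + 48 − 80 = 22.00.

22.00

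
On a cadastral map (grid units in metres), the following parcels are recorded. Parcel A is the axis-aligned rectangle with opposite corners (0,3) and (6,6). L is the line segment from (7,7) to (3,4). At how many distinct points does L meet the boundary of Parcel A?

The segment meets the boundary at (5.667,6).

1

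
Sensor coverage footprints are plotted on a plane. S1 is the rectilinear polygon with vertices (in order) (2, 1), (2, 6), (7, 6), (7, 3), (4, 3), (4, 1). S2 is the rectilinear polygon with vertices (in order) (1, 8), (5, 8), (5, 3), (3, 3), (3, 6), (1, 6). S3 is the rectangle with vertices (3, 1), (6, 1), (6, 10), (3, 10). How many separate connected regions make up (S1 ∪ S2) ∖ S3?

(S1 ∪ S2) ∖ S3 splits into 2 disjoint pieces (area 9, area 3).

2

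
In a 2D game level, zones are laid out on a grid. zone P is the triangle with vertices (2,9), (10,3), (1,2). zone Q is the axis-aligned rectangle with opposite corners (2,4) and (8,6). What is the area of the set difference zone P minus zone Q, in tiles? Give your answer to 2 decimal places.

20.50

|zone P| = 31, |zone P∩zone Q| = 10.5.
|zone P ∖ zone Q| = |zone P| − |zone P∩zone Q| = 31 − 10.5 = 20.50.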